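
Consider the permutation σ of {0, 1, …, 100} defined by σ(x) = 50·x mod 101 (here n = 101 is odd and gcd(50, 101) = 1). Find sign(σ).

-1

Start at x=22: 22 → 90 → 56 → 73 → 14 → 94 → 54 → … (one orbit).
2 cycles of lengths [100, 1].
n − c = 101 − 2 = 99; sign = (−1)^99 = -1.
Via Zolotarev, sign(π_{50}) = (50|101) = -1.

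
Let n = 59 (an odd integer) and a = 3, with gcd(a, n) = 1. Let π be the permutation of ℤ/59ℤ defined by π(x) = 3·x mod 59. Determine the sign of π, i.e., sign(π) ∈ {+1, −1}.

Trace 36: π^k(36) = [36, 49, 29, 28, 25, 16, 48] for k=0..6.
3 cycles of lengths [29, 29, 1].
With 3 cycles on 59 points, sign = (−1)^{59−3} = +1.
Zolotarev: (3|59) = +1, matching the cycle-count sign.

+1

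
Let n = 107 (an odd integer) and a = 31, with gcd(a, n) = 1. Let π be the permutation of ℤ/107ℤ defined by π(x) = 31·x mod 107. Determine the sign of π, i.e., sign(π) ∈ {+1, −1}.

Trace 12: π^k(12) = [12, 51, 83, 5, 48, 97, 11] for k=0..6.
The orbit structure of x ↦ 31x mod 107: 2 orbits of sizes [106, 1].
sign(π) = (−1)^{n − #cycles} = (−1)^{107−2} = (−1)^105 = -1.
Via Zolotarev, sign(π_{31}) = (31|107) = -1.

-1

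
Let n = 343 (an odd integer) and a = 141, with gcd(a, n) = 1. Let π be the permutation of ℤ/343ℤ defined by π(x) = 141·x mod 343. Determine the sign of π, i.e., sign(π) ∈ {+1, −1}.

+1

Orbit of 274 under x↦141x: [274, 218, 211, 253, 1, 141, 330]… (length divides ord_343(141)).
Cycle lengths of π_141 on ℤ/343ℤ: [49, 49, 49, 49, 49, 49, 7, 7, 7, 7, 7, 7, 1, 1, 1, 1, 1, 1, 1]; 19 cycles in total.
With 19 cycles on 343 points, sign = (−1)^{343−19} = +1.
Via Zolotarev, sign(π_{141}) = (141|343) = +1.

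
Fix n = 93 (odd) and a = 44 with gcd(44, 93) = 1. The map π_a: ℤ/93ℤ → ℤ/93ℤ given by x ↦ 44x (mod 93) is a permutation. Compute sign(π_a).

+1

Trace 4: π^k(4) = [4, 83, 25, 77, 40, 86, 64] for k=0..6.
5 cycles of lengths [30, 30, 30, 2, 1].
sign(π) = (−1)^{n − #cycles} = (−1)^{93−5} = (−1)^88 = +1.
(44|93)_J = +1 (Zolotarev's lemma cross-check).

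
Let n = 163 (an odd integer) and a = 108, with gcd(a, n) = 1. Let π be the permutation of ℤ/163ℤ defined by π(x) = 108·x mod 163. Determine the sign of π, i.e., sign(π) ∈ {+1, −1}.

-1

Trace 99: π^k(99) = [99, 97, 44, 25, 92, 156, 59] for k=0..6.
Cycle lengths of π_108 on ℤ/163ℤ: [162, 1]; 2 cycles in total.
n − c = 163 − 2 = 161; sign = (−1)^161 = -1.
The Jacobi symbol (108|163) = -1 (Zolotarev) agrees.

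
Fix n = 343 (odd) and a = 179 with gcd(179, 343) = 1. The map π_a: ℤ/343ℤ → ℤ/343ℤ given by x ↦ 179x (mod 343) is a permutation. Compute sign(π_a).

Orbit of 246 under x↦179x: [246, 130, 289, 281, 221, 114, 169]… (length divides ord_343(179)).
The orbit structure of x ↦ 179x mod 343: 7 orbits of sizes [147, 147, 21, 21, 3, 3, 1].
sign(π) = (−1)^{n − #cycles} = (−1)^{343−7} = (−1)^336 = +1.

+1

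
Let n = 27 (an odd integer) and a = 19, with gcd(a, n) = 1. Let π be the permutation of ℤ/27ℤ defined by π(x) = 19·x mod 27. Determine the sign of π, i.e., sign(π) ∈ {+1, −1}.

Orbit of 1 under x↦19x: [1, 19, 10]… (length divides ord_27(19)).
Cycle type of π: 3×6 + 1×9; total 15 cycles.
27 − 15 = 12 transpositions; sign(π) = (−1)^12 = +1.
Zolotarev: (19|27) = +1, matching the cycle-count sign.

+1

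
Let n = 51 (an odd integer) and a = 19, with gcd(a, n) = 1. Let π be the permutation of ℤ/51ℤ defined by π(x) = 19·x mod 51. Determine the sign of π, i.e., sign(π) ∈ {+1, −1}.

+1

Orbit of 19 under x↦19x: [19, 4, 25, 16, 49, 13, 43]… (length divides ord_51(19)).
The orbit structure of x ↦ 19x mod 51: 9 orbits of sizes [8, 8, 8, 8, 8, 8, 1, 1, 1].
9 cycles on 51: each ℓ→(−1)^(ℓ−1), product (−1)^42 = +1.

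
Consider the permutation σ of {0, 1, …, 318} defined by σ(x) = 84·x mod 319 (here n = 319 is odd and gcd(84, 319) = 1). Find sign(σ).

Start at x=306: 306 → 184 → 144 → 293 → 49 → 288 → 267 → … (one orbit).
Decompose π into cycles: lengths [140, 140, 28, 10, 1] (5 cycles, including the fixed point 0).
sign(π) = (−1)^{n − #cycles} = (−1)^{319−5} = (−1)^314 = +1.

+1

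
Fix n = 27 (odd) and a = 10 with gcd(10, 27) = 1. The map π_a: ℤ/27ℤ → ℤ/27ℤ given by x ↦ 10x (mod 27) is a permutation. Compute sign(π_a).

+1

Start at x=19: 19 → 1 → 10 → 19 (one orbit).
Cycle type of π: 3×6 + 1×9; total 15 cycles.
With 15 cycles on 27 points, sign = (−1)^{27−15} = +1.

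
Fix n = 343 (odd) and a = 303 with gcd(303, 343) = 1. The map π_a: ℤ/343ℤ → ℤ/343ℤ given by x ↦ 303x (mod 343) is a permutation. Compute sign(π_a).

Trace 79: π^k(79) = [79, 270, 176, 163, 340, 120, 2] for k=0..6.
Decompose π into cycles: lengths [147, 147, 21, 21, 3, 3, 1] (7 cycles, including the fixed point 0).
With 7 cycles on 343 points, sign = (−1)^{343−7} = +1.
Zolotarev: (303|343) = +1, matching the cycle-count sign.

+1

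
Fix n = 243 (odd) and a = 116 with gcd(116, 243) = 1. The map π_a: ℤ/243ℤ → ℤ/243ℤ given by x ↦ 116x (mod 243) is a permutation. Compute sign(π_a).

-1

Trace 1: π^k(1) = [1, 116, 91, 107, 19, 17, 28] for k=0..6.
Cycle lengths of π_116 on ℤ/243ℤ: [54, 54, 54, 18, 18, 18, 6, 6, 6, 2, 2, 2, 2, 1]; 14 cycles in total.
Σ(ℓ_i−1) = 243−14 = 229; sign = (−1)^229 = -1.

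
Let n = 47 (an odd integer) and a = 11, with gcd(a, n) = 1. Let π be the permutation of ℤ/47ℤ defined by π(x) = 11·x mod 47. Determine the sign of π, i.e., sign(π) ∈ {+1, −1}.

-1

Start at x=12: 12 → 38 → 42 → 39 → 6 → 19 → 21 → … (one orbit).
Cycle lengths of π_11 on ℤ/47ℤ: [46, 1]; 2 cycles in total.
Σ(ℓ_i−1) = 47−2 = 45; sign = (−1)^45 = -1.
Via Zolotarev, sign(π_{11}) = (11|47) = -1.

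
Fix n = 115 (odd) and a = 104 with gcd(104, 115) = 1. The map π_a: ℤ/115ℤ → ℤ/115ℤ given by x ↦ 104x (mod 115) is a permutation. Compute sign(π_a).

+1

Trace 16: π^k(16) = [16, 54, 96, 94, 1, 104, 6] for k=0..6.
Cycle type of π: 22×4 + 11×2 + 2×2 + 1; total 9 cycles.
9 cycles on 115: each ℓ→(−1)^(ℓ−1), product (−1)^106 = +1.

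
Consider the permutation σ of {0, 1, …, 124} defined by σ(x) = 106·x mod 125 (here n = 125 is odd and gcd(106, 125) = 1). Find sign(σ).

Trace 66: π^k(66) = [66, 121, 76, 56, 61, 91, 21] for k=0..6.
π_106 has 13 disjoint cycles with lengths [25, 25, 25, 25, 5, 5, 5, 5, 1, 1, 1, 1, 1] on {0,…,124}.
n − c = 125 − 13 = 112; sign = (−1)^112 = +1.

+1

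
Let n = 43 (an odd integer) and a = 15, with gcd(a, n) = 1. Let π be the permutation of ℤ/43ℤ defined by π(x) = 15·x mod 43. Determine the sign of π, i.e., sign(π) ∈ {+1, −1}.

Orbit of 6 under x↦15x: [6, 4, 17, 40, 41, 13, 23]… (length divides ord_43(15)).
Cycle lengths of π_15 on ℤ/43ℤ: [21, 21, 1]; 3 cycles in total.
3 cycles on 43: each ℓ→(−1)^(ℓ−1), product (−1)^40 = +1.
The Jacobi symbol (15|43) = +1 (Zolotarev) agrees.

+1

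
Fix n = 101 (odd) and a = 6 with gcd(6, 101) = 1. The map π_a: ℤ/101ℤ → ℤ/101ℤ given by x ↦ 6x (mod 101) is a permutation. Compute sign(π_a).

Start at x=95: 95 → 65 → 87 → 17 → 1 → 6 → 36 → … (one orbit).
Cycle type of π: 10×10 + 1; total 11 cycles.
sign(π) = (−1)^{n − #cycles} = (−1)^{101−11} = (−1)^90 = +1.
The Jacobi symbol (6|101) = +1 (Zolotarev) agrees.

+1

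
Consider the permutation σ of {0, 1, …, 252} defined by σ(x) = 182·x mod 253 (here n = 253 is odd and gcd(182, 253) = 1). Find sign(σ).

Start at x=1: 1 → 182 → 234 → 84 → 108 → 175 → 225 → … (one orbit).
π_182 has 5 disjoint cycles with lengths [110, 110, 22, 10, 1] on {0,…,252}.
Σ(ℓ_i−1) = 253−5 = 248; sign = (−1)^248 = +1.
Check: (182/253) = +1 by Zolotarev.

+1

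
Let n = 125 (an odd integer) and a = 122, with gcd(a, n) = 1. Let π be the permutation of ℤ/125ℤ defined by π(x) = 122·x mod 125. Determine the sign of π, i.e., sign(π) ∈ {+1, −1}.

Start at x=121: 121 → 12 → 89 → 108 → 51 → 97 → 84 → … (one orbit).
Cycle type of π: 100 + 20 + 4 + 1; total 4 cycles.
125 − 4 = 121 transpositions; sign(π) = (−1)^121 = -1.

-1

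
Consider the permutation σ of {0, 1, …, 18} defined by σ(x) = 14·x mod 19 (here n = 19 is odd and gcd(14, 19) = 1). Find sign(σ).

Orbit of 8 under x↦14x: [8, 17, 10, 7, 3, 4, 18]… (length divides ord_19(14)).
2 cycles of lengths [18, 1].
n − c = 19 − 2 = 17; sign = (−1)^17 = -1.
Check: (14/19) = -1 by Zolotarev.

-1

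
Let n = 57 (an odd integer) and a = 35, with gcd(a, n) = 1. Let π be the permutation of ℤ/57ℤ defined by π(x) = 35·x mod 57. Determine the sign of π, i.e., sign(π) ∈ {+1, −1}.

-1

Trace 16: π^k(16) = [16, 47, 49, 5, 4, 26, 55] for k=0..6.
6 cycles of lengths [18, 18, 9, 9, 2, 1].
sign(π) = (−1)^{n − #cycles} = (−1)^{57−6} = (−1)^51 = -1.
The Jacobi symbol (35|57) = -1 (Zolotarev) agrees.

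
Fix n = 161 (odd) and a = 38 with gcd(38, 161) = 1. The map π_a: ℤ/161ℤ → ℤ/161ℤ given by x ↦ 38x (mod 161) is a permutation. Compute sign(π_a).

+1

Trace 89: π^k(89) = [89, 1, 38, 156, 132, 25, 145] for k=0..6.
Cycle type of π: 66×2 + 22 + 6 + 1; total 5 cycles.
sign(π) = (−1)^{n − #cycles} = (−1)^{161−5} = (−1)^156 = +1.
Via Zolotarev, sign(π_{38}) = (38|161) = +1.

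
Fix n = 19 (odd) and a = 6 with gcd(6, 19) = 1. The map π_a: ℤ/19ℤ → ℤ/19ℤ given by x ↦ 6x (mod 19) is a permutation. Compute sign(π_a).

Orbit of 11 under x↦6x: [11, 9, 16, 1, 6, 17, 7]… (length divides ord_19(6)).
The orbit structure of x ↦ 6x mod 19: 3 orbits of sizes [9, 9, 1].
19 − 3 = 16 transpositions; sign(π) = (−1)^16 = +1.

+1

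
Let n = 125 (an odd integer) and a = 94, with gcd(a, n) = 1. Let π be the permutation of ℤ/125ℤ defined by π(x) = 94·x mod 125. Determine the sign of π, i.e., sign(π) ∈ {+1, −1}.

Start at x=109: 109 → 121 → 124 → 31 → 39 → 41 → 104 → … (one orbit).
Cycle lengths of π_94 on ℤ/125ℤ: [50, 50, 10, 10, 2, 2, 1]; 7 cycles in total.
sign(π) = (−1)^{n − #cycles} = (−1)^{125−7} = (−1)^118 = +1.

+1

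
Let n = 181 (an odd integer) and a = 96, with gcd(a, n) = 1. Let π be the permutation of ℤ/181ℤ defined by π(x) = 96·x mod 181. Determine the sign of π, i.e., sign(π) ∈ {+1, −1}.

-1

Start at x=50: 50 → 94 → 155 → 38 → 28 → 154 → 123 → … (one orbit).
Decompose π into cycles: lengths [180, 1] (2 cycles, including the fixed point 0).
2 cycles on 181: each ℓ→(−1)^(ℓ−1), product (−1)^179 = -1.
Zolotarev: (96|181) = -1, matching the cycle-count sign.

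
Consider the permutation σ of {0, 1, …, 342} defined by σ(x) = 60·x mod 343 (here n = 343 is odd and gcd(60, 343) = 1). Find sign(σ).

+1

Orbit of 333 under x↦60x: [333, 86, 15, 214, 149, 22, 291]… (length divides ord_343(60)).
π_60 has 7 disjoint cycles with lengths [147, 147, 21, 21, 3, 3, 1] on {0,…,342}.
With 7 cycles on 343 points, sign = (−1)^{343−7} = +1.
Via Zolotarev, sign(π_{60}) = (60|343) = +1.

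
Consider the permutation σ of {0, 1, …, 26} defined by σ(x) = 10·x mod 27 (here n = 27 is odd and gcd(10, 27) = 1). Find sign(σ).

+1

Start at x=19: 19 → 1 → 10 → 19 (one orbit).
Cycle type of π: 3×6 + 1×9; total 15 cycles.
sign(π) = (−1)^{n − #cycles} = (−1)^{27−15} = (−1)^12 = +1.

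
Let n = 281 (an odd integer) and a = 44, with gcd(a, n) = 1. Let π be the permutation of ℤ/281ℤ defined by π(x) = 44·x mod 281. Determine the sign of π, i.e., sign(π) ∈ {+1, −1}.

Orbit of 218 under x↦44x: [218, 38, 267, 227, 153, 269, 34]… (length divides ord_281(44)).
2 cycles of lengths [280, 1].
2 cycles on 281: each ℓ→(−1)^(ℓ−1), product (−1)^279 = -1.
Check: (44/281) = -1 by Zolotarev.

-1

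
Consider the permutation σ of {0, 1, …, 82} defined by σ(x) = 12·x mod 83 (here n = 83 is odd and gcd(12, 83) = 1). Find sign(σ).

Start at x=21: 21 → 3 → 36 → 17 → 38 → 41 → 77 → … (one orbit).
π_12 has 3 disjoint cycles with lengths [41, 41, 1] on {0,…,82}.
Σ(ℓ_i−1) = 83−3 = 80; sign = (−1)^80 = +1.
Via Zolotarev, sign(π_{12}) = (12|83) = +1.

+1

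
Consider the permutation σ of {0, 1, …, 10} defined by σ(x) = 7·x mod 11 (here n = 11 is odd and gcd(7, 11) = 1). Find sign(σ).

-1

Trace 9: π^k(9) = [9, 8, 1, 7, 5, 2, 3] for k=0..6.
π_7 has 2 disjoint cycles with lengths [10, 1] on {0,…,10}.
With 2 cycles on 11 points, sign = (−1)^{11−2} = -1.
Check: (7/11) = -1 by Zolotarev.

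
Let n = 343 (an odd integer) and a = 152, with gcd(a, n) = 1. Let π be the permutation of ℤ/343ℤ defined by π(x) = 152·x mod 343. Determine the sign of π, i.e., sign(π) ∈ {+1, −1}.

Start at x=276: 276 → 106 → 334 → 4 → 265 → 149 → 10 → … (one orbit).
Cycle lengths of π_152 on ℤ/343ℤ: [294, 42, 6, 1]; 4 cycles in total.
Σ(ℓ_i−1) = 343−4 = 339; sign = (−1)^339 = -1.
The Jacobi symbol (152|343) = -1 (Zolotarev) agrees.

-1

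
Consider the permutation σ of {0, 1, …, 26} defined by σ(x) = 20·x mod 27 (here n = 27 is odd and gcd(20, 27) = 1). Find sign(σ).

Start at x=16: 16 → 23 → 1 → 20 → 22 → 8 → 25 → … (one orbit).
Decompose π into cycles: lengths [18, 6, 2, 1] (4 cycles, including the fixed point 0).
Σ(ℓ_i−1) = 27−4 = 23; sign = (−1)^23 = -1.
Check: (20/27) = -1 by Zolotarev.

-1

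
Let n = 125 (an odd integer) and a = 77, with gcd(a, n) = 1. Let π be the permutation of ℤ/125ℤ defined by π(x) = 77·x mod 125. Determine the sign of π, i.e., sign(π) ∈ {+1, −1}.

Start at x=73: 73 → 121 → 67 → 34 → 118 → 86 → 122 → … (one orbit).
The orbit structure of x ↦ 77x mod 125: 4 orbits of sizes [100, 20, 4, 1].
sign(π) = (−1)^{n − #cycles} = (−1)^{125−4} = (−1)^121 = -1.
Zolotarev: (77|125) = -1, matching the cycle-count sign.

-1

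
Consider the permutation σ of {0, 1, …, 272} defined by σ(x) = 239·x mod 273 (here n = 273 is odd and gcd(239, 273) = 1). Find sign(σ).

Trace 8: π^k(8) = [8, 1, 239, 64] for k=0..3.
77 cycles of lengths [4, 4, 4, 4, 4, 4, 4, 4, 4, 4, 4, 4, 4, 4, 4, 4, 4, 4, 4, 4, 4, 4, 4, 4, 4, 4, 4, 4, 4, 4, 4, 4, 4, 4, 4, 4, 4, 4, 4, 4, 4, 4, 4, 4, 4, 4, 4, 4, 4, 4, 4, 4, 4, 4, 4, 4, 4, 4, 4, 4, 4, 4, 4, 2, 2, 2, 2, 2, 2, 2, 1, 1, 1, 1, 1, 1, 1].
n − c = 273 − 77 = 196; sign = (−1)^196 = +1.
Zolotarev: (239|273) = +1, matching the cycle-count sign.

+1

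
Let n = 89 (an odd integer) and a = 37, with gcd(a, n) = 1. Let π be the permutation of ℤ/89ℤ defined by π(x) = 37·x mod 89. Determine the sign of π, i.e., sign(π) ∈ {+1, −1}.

Start at x=34: 34 → 12 → 88 → 52 → 55 → 77 → 1 → … (one orbit).
12 cycles of lengths [8, 8, 8, 8, 8, 8, 8, 8, 8, 8, 8, 1].
Σ(ℓ_i−1) = 89−12 = 77; sign = (−1)^77 = -1.
Via Zolotarev, sign(π_{37}) = (37|89) = -1.

-1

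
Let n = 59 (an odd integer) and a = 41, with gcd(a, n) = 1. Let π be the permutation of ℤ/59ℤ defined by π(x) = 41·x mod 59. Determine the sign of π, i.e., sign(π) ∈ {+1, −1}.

+1

Orbit of 9 under x↦41x: [9, 15, 25, 22, 17, 48, 21]… (length divides ord_59(41)).
Decompose π into cycles: lengths [29, 29, 1] (3 cycles, including the fixed point 0).
Σ(ℓ_i−1) = 59−3 = 56; sign = (−1)^56 = +1.
The Jacobi symbol (41|59) = +1 (Zolotarev) agrees.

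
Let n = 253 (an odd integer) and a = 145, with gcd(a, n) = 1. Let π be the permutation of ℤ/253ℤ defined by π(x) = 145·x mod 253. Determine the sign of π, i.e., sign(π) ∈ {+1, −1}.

+1

Trace 16: π^k(16) = [16, 43, 163, 106, 190, 226, 133] for k=0..6.
The orbit structure of x ↦ 145x mod 253: 5 orbits of sizes [110, 110, 22, 10, 1].
sign(π) = (−1)^{n − #cycles} = (−1)^{253−5} = (−1)^248 = +1.
Check: (145/253) = +1 by Zolotarev.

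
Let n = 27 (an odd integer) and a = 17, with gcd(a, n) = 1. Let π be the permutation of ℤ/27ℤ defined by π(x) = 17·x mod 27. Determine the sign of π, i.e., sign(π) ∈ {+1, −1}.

Orbit of 8 under x↦17x: [8, 1, 17, 19, 26, 10]… (length divides ord_27(17)).
Decompose π into cycles: lengths [6, 6, 6, 2, 2, 2, 2, 1] (8 cycles, including the fixed point 0).
sign(π) = (−1)^{n − #cycles} = (−1)^{27−8} = (−1)^19 = -1.

-1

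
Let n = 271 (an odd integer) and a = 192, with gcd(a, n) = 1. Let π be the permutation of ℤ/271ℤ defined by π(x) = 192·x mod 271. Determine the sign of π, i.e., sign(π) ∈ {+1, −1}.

-1

Start at x=93: 93 → 241 → 202 → 31 → 261 → 248 → 191 → … (one orbit).
Cycle lengths of π_192 on ℤ/271ℤ: [90, 90, 90, 1]; 4 cycles in total.
271 − 4 = 267 transpositions; sign(π) = (−1)^267 = -1.
Zolotarev: (192|271) = -1, matching the cycle-count sign.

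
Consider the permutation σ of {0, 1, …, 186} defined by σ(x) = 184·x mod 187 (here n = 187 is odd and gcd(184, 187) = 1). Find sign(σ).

Orbit of 49 under x↦184x: [49, 40, 67, 173, 42, 61, 4]… (length divides ord_187(184)).
Cycle lengths of π_184 on ℤ/187ℤ: [80, 80, 16, 10, 1]; 5 cycles in total.
With 5 cycles on 187 points, sign = (−1)^{187−5} = +1.
Via Zolotarev, sign(π_{184}) = (184|187) = +1.

+1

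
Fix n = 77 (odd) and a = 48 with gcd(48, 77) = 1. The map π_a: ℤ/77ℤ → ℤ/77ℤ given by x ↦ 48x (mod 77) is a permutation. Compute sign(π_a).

-1

Trace 27: π^k(27) = [27, 64, 69, 1, 48, 71, 20] for k=0..6.
The orbit structure of x ↦ 48x mod 77: 12 orbits of sizes [10, 10, 10, 10, 10, 10, 5, 5, 2, 2, 2, 1].
77 − 12 = 65 transpositions; sign(π) = (−1)^65 = -1.
Via Zolotarev, sign(π_{48}) = (48|77) = -1.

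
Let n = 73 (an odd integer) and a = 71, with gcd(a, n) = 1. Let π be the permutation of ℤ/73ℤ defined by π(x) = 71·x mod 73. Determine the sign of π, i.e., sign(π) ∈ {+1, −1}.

Trace 16: π^k(16) = [16, 41, 64, 18, 37, 72, 2] for k=0..6.
Cycle type of π: 18×4 + 1; total 5 cycles.
With 5 cycles on 73 points, sign = (−1)^{73−5} = +1.
Via Zolotarev, sign(π_{71}) = (71|73) = +1.

+1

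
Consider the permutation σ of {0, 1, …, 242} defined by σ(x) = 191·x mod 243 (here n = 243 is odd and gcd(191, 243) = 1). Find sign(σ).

-1

Trace 49: π^k(49) = [49, 125, 61, 230, 190, 83, 58] for k=0..6.
π_191 has 6 disjoint cycles with lengths [162, 54, 18, 6, 2, 1] on {0,…,242}.
243 − 6 = 237 transpositions; sign(π) = (−1)^237 = -1.
(191|243)_J = -1 (Zolotarev's lemma cross-check).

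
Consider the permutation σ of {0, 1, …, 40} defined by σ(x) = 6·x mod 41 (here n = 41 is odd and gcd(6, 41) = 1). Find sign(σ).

Start at x=9: 9 → 13 → 37 → 17 → 20 → 38 → 23 → … (one orbit).
Cycle type of π: 40 + 1; total 2 cycles.
Σ(ℓ_i−1) = 41−2 = 39; sign = (−1)^39 = -1.
The Jacobi symbol (6|41) = -1 (Zolotarev) agrees.

-1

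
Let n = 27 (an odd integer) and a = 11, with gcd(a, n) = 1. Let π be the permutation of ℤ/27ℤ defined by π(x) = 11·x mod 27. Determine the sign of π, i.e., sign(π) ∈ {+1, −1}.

-1

Orbit of 5 under x↦11x: [5, 1, 11, 13, 8, 7, 23]… (length divides ord_27(11)).
Cycle lengths of π_11 on ℤ/27ℤ: [18, 6, 2, 1]; 4 cycles in total.
n − c = 27 − 4 = 23; sign = (−1)^23 = -1.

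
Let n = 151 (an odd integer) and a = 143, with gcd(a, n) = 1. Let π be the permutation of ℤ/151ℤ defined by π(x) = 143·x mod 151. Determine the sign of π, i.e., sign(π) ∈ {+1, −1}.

-1

Start at x=8: 8 → 87 → 59 → 132 → 1 → 143 → 64 → … (one orbit).
Cycle type of π: 10×15 + 1; total 16 cycles.
n − c = 151 − 16 = 135; sign = (−1)^135 = -1.
Check: (143/151) = -1 by Zolotarev.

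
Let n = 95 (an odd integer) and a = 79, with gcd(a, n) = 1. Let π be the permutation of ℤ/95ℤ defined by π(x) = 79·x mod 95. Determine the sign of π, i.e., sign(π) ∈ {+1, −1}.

Start at x=6: 6 → 94 → 16 → 29 → 11 → 14 → 61 → … (one orbit).
8 cycles of lengths [18, 18, 18, 18, 18, 2, 2, 1].
8 cycles on 95: each ℓ→(−1)^(ℓ−1), product (−1)^87 = -1.

-1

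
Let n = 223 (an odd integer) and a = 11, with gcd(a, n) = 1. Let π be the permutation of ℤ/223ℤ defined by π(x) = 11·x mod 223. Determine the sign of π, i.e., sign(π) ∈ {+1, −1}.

Start at x=152: 152 → 111 → 106 → 51 → 115 → 150 → 89 → … (one orbit).
Cycle type of π: 222 + 1; total 2 cycles.
223 − 2 = 221 transpositions; sign(π) = (−1)^221 = -1.

-1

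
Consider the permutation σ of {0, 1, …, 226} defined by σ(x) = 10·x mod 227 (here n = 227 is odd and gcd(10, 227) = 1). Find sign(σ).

Trace 27: π^k(27) = [27, 43, 203, 214, 97, 62, 166] for k=0..6.
Decompose π into cycles: lengths [113, 113, 1] (3 cycles, including the fixed point 0).
sign(π) = (−1)^{n − #cycles} = (−1)^{227−3} = (−1)^224 = +1.

+1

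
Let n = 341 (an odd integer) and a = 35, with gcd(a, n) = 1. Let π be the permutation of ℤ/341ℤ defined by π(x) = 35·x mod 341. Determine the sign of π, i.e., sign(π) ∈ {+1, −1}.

-1

Trace 250: π^k(250) = [250, 225, 32, 97, 326, 157, 39] for k=0..6.
The orbit structure of x ↦ 35x mod 341: 38 orbits of sizes [10, 10, 10, 10, 10, 10, 10, 10, 10, 10, 10, 10, 10, 10, 10, 10, 10, 10, 10, 10, 10, 10, 10, 10, 10, 10, 10, 10, 10, 10, 10, 5, 5, 5, 5, 5, 5, 1].
With 38 cycles on 341 points, sign = (−1)^{341−38} = -1.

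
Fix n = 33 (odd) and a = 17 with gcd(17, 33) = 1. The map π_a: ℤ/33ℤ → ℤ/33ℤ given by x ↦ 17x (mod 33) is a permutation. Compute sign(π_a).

+1

Orbit of 4 under x↦17x: [4, 2, 1, 17, 25, 29, 31]… (length divides ord_33(17)).
π_17 has 5 disjoint cycles with lengths [10, 10, 10, 2, 1] on {0,…,32}.
33 − 5 = 28 transpositions; sign(π) = (−1)^28 = +1.
The Jacobi symbol (17|33) = +1 (Zolotarev) agrees.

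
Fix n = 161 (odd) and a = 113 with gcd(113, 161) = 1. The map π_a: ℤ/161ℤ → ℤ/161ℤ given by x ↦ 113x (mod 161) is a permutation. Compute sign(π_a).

-1

Start at x=113: 113 → 50 → 15 → 85 → 106 → 64 → 148 → … (one orbit).
Cycle type of π: 22×7 + 1×7; total 14 cycles.
14 cycles on 161: each ℓ→(−1)^(ℓ−1), product (−1)^147 = -1.
Zolotarev: (113|161) = -1, matching the cycle-count sign.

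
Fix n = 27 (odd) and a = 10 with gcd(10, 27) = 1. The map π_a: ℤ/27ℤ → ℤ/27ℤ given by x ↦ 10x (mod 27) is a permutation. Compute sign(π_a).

+1

Orbit of 19 under x↦10x: [19, 1, 10]… (length divides ord_27(10)).
15 cycles of lengths [3, 3, 3, 3, 3, 3, 1, 1, 1, 1, 1, 1, 1, 1, 1].
Σ(ℓ_i−1) = 27−15 = 12; sign = (−1)^12 = +1.
The Jacobi symbol (10|27) = +1 (Zolotarev) agrees.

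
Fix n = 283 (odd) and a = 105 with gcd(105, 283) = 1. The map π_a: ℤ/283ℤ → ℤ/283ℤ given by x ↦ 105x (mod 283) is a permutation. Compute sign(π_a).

Trace 169: π^k(169) = [169, 199, 236, 159, 281, 73, 24] for k=0..6.
The orbit structure of x ↦ 105x mod 283: 3 orbits of sizes [141, 141, 1].
n − c = 283 − 3 = 280; sign = (−1)^280 = +1.

+1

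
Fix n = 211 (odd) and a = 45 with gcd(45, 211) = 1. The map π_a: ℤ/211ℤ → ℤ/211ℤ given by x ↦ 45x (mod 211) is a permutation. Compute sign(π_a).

+1

Orbit of 49 under x↦45x: [49, 95, 55, 154, 178, 203, 62]… (length divides ord_211(45)).
Cycle lengths of π_45 on ℤ/211ℤ: [105, 105, 1]; 3 cycles in total.
3 cycles on 211: each ℓ→(−1)^(ℓ−1), product (−1)^208 = +1.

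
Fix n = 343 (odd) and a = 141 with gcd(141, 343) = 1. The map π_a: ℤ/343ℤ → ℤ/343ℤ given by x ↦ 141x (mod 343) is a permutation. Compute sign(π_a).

+1

Orbit of 29 under x↦141x: [29, 316, 309, 8, 99, 239, 85]… (length divides ord_343(141)).
π_141 has 19 disjoint cycles with lengths [49, 49, 49, 49, 49, 49, 7, 7, 7, 7, 7, 7, 1, 1, 1, 1, 1, 1, 1] on {0,…,342}.
n − c = 343 − 19 = 324; sign = (−1)^324 = +1.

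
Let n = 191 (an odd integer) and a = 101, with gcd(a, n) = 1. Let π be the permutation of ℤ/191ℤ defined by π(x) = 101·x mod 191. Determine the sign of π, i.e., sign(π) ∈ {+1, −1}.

Orbit of 11 under x↦101x: [11, 156, 94, 135, 74, 25, 42]… (length divides ord_191(101)).
Cycle lengths of π_101 on ℤ/191ℤ: [190, 1]; 2 cycles in total.
Σ(ℓ_i−1) = 191−2 = 189; sign = (−1)^189 = -1.

-1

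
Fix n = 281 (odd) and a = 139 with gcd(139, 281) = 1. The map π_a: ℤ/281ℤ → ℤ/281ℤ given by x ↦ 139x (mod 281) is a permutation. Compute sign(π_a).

-1

Start at x=62: 62 → 188 → 280 → 142 → 68 → 179 → 153 → … (one orbit).
Cycle lengths of π_139 on ℤ/281ℤ: [40, 40, 40, 40, 40, 40, 40, 1]; 8 cycles in total.
With 8 cycles on 281 points, sign = (−1)^{281−8} = -1.
Via Zolotarev, sign(π_{139}) = (139|281) = -1.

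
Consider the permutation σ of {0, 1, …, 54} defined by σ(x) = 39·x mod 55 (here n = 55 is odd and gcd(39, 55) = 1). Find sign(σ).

Trace 39: π^k(39) = [39, 36, 29, 31, 54, 16, 19] for k=0..6.
Cycle lengths of π_39 on ℤ/55ℤ: [10, 10, 10, 10, 10, 2, 2, 1]; 8 cycles in total.
55 − 8 = 47 transpositions; sign(π) = (−1)^47 = -1.

-1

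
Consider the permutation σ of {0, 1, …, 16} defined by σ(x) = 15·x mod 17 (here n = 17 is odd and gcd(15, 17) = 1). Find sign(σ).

+1

Orbit of 15 under x↦15x: [15, 4, 9, 16, 2, 13, 8]… (length divides ord_17(15)).
Cycle lengths of π_15 on ℤ/17ℤ: [8, 8, 1]; 3 cycles in total.
n − c = 17 − 3 = 14; sign = (−1)^14 = +1.
Check: (15/17) = +1 by Zolotarev.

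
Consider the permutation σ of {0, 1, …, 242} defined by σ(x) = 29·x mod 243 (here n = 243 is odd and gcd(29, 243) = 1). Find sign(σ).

-1

Start at x=163: 163 → 110 → 31 → 170 → 70 → 86 → 64 → … (one orbit).
Cycle lengths of π_29 on ℤ/243ℤ: [162, 54, 18, 6, 2, 1]; 6 cycles in total.
243 − 6 = 237 transpositions; sign(π) = (−1)^237 = -1.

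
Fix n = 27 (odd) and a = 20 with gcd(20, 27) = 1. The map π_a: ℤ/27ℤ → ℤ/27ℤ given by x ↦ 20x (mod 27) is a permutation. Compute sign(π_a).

-1

Start at x=22: 22 → 8 → 25 → 14 → 10 → 11 → 4 → … (one orbit).
4 cycles of lengths [18, 6, 2, 1].
4 cycles on 27: each ℓ→(−1)^(ℓ−1), product (−1)^23 = -1.
Check: (20/27) = -1 by Zolotarev.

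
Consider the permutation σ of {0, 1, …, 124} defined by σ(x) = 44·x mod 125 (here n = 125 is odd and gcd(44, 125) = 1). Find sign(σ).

+1

Trace 81: π^k(81) = [81, 64, 66, 29, 26, 19, 86] for k=0..6.
7 cycles of lengths [50, 50, 10, 10, 2, 2, 1].
125 − 7 = 118 transpositions; sign(π) = (−1)^118 = +1.
The Jacobi symbol (44|125) = +1 (Zolotarev) agrees.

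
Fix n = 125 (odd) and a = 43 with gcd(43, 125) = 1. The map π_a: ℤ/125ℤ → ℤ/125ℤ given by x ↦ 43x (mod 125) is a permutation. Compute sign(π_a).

Orbit of 101 under x↦43x: [101, 93, 124, 82, 26, 118, 74]… (length divides ord_125(43)).
The orbit structure of x ↦ 43x mod 125: 12 orbits of sizes [20, 20, 20, 20, 20, 4, 4, 4, 4, 4, 4, 1].
Σ(ℓ_i−1) = 125−12 = 113; sign = (−1)^113 = -1.

-1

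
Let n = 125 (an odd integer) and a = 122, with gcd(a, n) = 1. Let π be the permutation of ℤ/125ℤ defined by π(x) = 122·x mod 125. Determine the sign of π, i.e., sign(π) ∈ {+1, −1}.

Start at x=73: 73 → 31 → 32 → 29 → 38 → 11 → 92 → … (one orbit).
The orbit structure of x ↦ 122x mod 125: 4 orbits of sizes [100, 20, 4, 1].
4 cycles on 125: each ℓ→(−1)^(ℓ−1), product (−1)^121 = -1.
Via Zolotarev, sign(π_{122}) = (122|125) = -1.

-1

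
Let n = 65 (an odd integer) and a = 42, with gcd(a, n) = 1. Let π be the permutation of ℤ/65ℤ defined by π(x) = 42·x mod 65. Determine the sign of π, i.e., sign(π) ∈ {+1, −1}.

-1

Orbit of 16 under x↦42x: [16, 22, 14, 3, 61, 27, 29]… (length divides ord_65(42)).
Cycle lengths of π_42 on ℤ/65ℤ: [12, 12, 12, 12, 4, 3, 3, 3, 3, 1]; 10 cycles in total.
Σ(ℓ_i−1) = 65−10 = 55; sign = (−1)^55 = -1.
(42|65)_J = -1 (Zolotarev's lemma cross-check).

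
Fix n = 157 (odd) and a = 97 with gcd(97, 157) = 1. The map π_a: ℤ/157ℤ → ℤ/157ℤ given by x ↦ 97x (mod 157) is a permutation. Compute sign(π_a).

-1

Trace 3: π^k(3) = [3, 134, 124, 96, 49, 43, 89] for k=0..6.
π_97 has 2 disjoint cycles with lengths [156, 1] on {0,…,156}.
sign(π) = (−1)^{n − #cycles} = (−1)^{157−2} = (−1)^155 = -1.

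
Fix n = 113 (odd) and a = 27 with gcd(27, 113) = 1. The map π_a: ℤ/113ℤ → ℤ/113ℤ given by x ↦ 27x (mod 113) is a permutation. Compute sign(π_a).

-1

Start at x=105: 105 → 10 → 44 → 58 → 97 → 20 → 88 → … (one orbit).
π_27 has 2 disjoint cycles with lengths [112, 1] on {0,…,112}.
n − c = 113 − 2 = 111; sign = (−1)^111 = -1.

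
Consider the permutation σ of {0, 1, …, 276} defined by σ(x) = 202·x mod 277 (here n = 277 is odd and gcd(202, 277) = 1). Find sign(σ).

+1

Orbit of 241 under x↦202x: [241, 207, 264, 144, 3, 52, 255]… (length divides ord_277(202)).
The orbit structure of x ↦ 202x mod 277: 5 orbits of sizes [69, 69, 69, 69, 1].
Σ(ℓ_i−1) = 277−5 = 272; sign = (−1)^272 = +1.
Zolotarev: (202|277) = +1, matching the cycle-count sign.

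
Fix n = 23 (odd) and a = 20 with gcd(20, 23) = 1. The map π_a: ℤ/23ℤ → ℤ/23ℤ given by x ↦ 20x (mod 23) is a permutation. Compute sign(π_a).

Trace 6: π^k(6) = [6, 5, 8, 22, 3, 14, 4] for k=0..6.
Cycle type of π: 22 + 1; total 2 cycles.
With 2 cycles on 23 points, sign = (−1)^{23−2} = -1.
The Jacobi symbol (20|23) = -1 (Zolotarev) agrees.

-1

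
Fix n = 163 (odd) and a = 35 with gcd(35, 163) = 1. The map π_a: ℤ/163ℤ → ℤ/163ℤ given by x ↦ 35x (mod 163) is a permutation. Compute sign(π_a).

+1

Start at x=9: 9 → 152 → 104 → 54 → 97 → 135 → 161 → … (one orbit).
Cycle type of π: 81×2 + 1; total 3 cycles.
sign(π) = (−1)^{n − #cycles} = (−1)^{163−3} = (−1)^160 = +1.
(35|163)_J = +1 (Zolotarev's lemma cross-check).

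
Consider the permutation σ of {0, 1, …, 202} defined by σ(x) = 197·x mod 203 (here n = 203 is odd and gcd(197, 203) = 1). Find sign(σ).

+1

Orbit of 36 under x↦197x: [36, 190, 78, 141, 169, 1, 197]… (length divides ord_203(197)).
The orbit structure of x ↦ 197x mod 203: 35 orbits of sizes [7, 7, 7, 7, 7, 7, 7, 7, 7, 7, 7, 7, 7, 7, 7, 7, 7, 7, 7, 7, 7, 7, 7, 7, 7, 7, 7, 7, 1, 1, 1, 1, 1, 1, 1].
sign(π) = (−1)^{n − #cycles} = (−1)^{203−35} = (−1)^168 = +1.
The Jacobi symbol (197|203) = +1 (Zolotarev) agrees.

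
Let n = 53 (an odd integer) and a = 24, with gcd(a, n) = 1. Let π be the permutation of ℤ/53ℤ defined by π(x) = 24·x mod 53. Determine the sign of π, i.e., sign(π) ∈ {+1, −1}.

Start at x=1: 1 → 24 → 46 → 44 → 49 → 10 → 28 → … (one orbit).
5 cycles of lengths [13, 13, 13, 13, 1].
Σ(ℓ_i−1) = 53−5 = 48; sign = (−1)^48 = +1.
Zolotarev: (24|53) = +1, matching the cycle-count sign.

+1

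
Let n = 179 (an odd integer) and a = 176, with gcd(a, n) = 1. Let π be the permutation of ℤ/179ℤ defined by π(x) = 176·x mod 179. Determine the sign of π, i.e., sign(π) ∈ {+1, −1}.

-1

Start at x=58: 58 → 5 → 164 → 45 → 44 → 47 → 38 → … (one orbit).
The orbit structure of x ↦ 176x mod 179: 2 orbits of sizes [178, 1].
179 − 2 = 177 transpositions; sign(π) = (−1)^177 = -1.
Via Zolotarev, sign(π_{176}) = (176|179) = -1.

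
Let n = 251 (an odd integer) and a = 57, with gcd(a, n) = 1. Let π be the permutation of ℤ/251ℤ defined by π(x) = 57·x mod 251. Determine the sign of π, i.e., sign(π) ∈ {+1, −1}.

-1

Trace 138: π^k(138) = [138, 85, 76, 65, 191, 94, 87] for k=0..6.
π_57 has 2 disjoint cycles with lengths [250, 1] on {0,…,250}.
sign(π) = (−1)^{n − #cycles} = (−1)^{251−2} = (−1)^249 = -1.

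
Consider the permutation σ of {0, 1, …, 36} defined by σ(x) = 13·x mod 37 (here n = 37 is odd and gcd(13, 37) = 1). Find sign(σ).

-1

Orbit of 17 under x↦13x: [17, 36, 24, 16, 23, 3, 2]… (length divides ord_37(13)).
Cycle lengths of π_13 on ℤ/37ℤ: [36, 1]; 2 cycles in total.
With 2 cycles on 37 points, sign = (−1)^{37−2} = -1.
Check: (13/37) = -1 by Zolotarev.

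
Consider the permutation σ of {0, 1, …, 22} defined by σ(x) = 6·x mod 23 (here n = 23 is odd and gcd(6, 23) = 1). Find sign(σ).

+1

Start at x=8: 8 → 2 → 12 → 3 → 18 → 16 → 4 → … (one orbit).
3 cycles of lengths [11, 11, 1].
sign(π) = (−1)^{n − #cycles} = (−1)^{23−3} = (−1)^20 = +1.
(6|23)_J = +1 (Zolotarev's lemma cross-check).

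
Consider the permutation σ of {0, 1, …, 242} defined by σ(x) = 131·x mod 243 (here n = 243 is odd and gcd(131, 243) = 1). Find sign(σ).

Orbit of 149 under x↦131x: [149, 79, 143, 22, 209, 163, 212]… (length divides ord_243(131)).
Cycle type of π: 162 + 54 + 18 + 6 + 2 + 1; total 6 cycles.
Σ(ℓ_i−1) = 243−6 = 237; sign = (−1)^237 = -1.
The Jacobi symbol (131|243) = -1 (Zolotarev) agrees.

-1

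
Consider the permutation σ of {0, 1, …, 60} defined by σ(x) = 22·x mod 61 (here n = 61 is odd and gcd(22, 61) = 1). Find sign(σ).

+1

Trace 12: π^k(12) = [12, 20, 13, 42, 9, 15, 25] for k=0..6.
π_22 has 5 disjoint cycles with lengths [15, 15, 15, 15, 1] on {0,…,60}.
With 5 cycles on 61 points, sign = (−1)^{61−5} = +1.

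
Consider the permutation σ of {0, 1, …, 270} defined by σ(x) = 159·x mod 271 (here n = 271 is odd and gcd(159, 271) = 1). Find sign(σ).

Orbit of 15 under x↦159x: [15, 217, 86, 124, 204, 187, 194]… (length divides ord_271(159)).
2 cycles of lengths [270, 1].
sign(π) = (−1)^{n − #cycles} = (−1)^{271−2} = (−1)^269 = -1.
Check: (159/271) = -1 by Zolotarev.

-1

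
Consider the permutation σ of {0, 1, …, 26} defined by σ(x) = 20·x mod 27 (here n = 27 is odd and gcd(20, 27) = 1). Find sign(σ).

-1

Trace 8: π^k(8) = [8, 25, 14, 10, 11, 4, 26] for k=0..6.
Cycle lengths of π_20 on ℤ/27ℤ: [18, 6, 2, 1]; 4 cycles in total.
n − c = 27 − 4 = 23; sign = (−1)^23 = -1.
Check: (20/27) = -1 by Zolotarev.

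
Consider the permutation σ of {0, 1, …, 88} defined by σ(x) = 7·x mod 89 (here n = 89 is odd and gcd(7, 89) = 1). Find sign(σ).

Start at x=61: 61 → 71 → 52 → 8 → 56 → 36 → 74 → … (one orbit).
π_7 has 2 disjoint cycles with lengths [88, 1] on {0,…,88}.
With 2 cycles on 89 points, sign = (−1)^{89−2} = -1.

-1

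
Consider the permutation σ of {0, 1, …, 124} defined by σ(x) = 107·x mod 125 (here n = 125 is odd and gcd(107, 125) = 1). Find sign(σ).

Orbit of 32 under x↦107x: [32, 49, 118, 1, 107, 74, 43]… (length divides ord_125(107)).
Decompose π into cycles: lengths [20, 20, 20, 20, 20, 4, 4, 4, 4, 4, 4, 1] (12 cycles, including the fixed point 0).
12 cycles on 125: each ℓ→(−1)^(ℓ−1), product (−1)^113 = -1.
The Jacobi symbol (107|125) = -1 (Zolotarev) agrees.

-1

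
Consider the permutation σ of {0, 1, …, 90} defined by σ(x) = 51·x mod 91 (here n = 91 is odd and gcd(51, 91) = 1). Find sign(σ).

Orbit of 25 under x↦51x: [25, 1, 51, 53, 64, 79]… (length divides ord_91(51)).
Decompose π into cycles: lengths [6, 6, 6, 6, 6, 6, 6, 6, 6, 6, 6, 6, 3, 3, 2, 2, 2, 2, 2, 2, 1] (21 cycles, including the fixed point 0).
21 cycles on 91: each ℓ→(−1)^(ℓ−1), product (−1)^70 = +1.
Check: (51/91) = +1 by Zolotarev.

+1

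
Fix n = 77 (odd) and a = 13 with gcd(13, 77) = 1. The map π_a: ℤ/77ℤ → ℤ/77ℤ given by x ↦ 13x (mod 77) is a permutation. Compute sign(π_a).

+1

Start at x=1: 1 → 13 → 15 → 41 → 71 → 76 → 64 → … (one orbit).
π_13 has 11 disjoint cycles with lengths [10, 10, 10, 10, 10, 10, 10, 2, 2, 2, 1] on {0,…,76}.
n − c = 77 − 11 = 66; sign = (−1)^66 = +1.
The Jacobi symbol (13|77) = +1 (Zolotarev) agrees.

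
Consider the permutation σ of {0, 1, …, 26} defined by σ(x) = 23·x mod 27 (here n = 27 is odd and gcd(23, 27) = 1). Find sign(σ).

Orbit of 16 under x↦23x: [16, 17, 13, 2, 19, 5, 7]… (length divides ord_27(23)).
4 cycles of lengths [18, 6, 2, 1].
With 4 cycles on 27 points, sign = (−1)^{27−4} = -1.
Check: (23/27) = -1 by Zolotarev.

-1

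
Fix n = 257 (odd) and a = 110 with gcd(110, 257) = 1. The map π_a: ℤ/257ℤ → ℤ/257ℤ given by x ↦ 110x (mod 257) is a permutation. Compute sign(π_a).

-1

Orbit of 200 under x↦110x: [200, 155, 88, 171, 49, 250, 1]… (length divides ord_257(110)).
Cycle lengths of π_110 on ℤ/257ℤ: [256, 1]; 2 cycles in total.
Σ(ℓ_i−1) = 257−2 = 255; sign = (−1)^255 = -1.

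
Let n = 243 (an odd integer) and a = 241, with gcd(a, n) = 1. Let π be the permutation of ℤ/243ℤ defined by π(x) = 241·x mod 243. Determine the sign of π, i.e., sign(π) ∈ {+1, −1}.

Start at x=88: 88 → 67 → 109 → 25 → 193 → 100 → 43 → … (one orbit).
π_241 has 11 disjoint cycles with lengths [81, 81, 27, 27, 9, 9, 3, 3, 1, 1, 1] on {0,…,242}.
With 11 cycles on 243 points, sign = (−1)^{243−11} = +1.
Zolotarev: (241|243) = +1, matching the cycle-count sign.

+1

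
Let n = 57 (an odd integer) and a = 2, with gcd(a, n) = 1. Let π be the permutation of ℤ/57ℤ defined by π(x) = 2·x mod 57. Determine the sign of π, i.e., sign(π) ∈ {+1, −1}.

+1

Trace 43: π^k(43) = [43, 29, 1, 2, 4, 8, 16] for k=0..6.
Cycle lengths of π_2 on ℤ/57ℤ: [18, 18, 18, 2, 1]; 5 cycles in total.
5 cycles on 57: each ℓ→(−1)^(ℓ−1), product (−1)^52 = +1.
Via Zolotarev, sign(π_{2}) = (2|57) = +1.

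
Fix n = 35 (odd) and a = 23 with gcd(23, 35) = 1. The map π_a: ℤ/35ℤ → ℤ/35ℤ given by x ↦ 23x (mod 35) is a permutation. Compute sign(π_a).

Start at x=9: 9 → 32 → 1 → 23 → 4 → 22 → 16 → … (one orbit).
π_23 has 6 disjoint cycles with lengths [12, 12, 4, 3, 3, 1] on {0,…,34}.
sign(π) = (−1)^{n − #cycles} = (−1)^{35−6} = (−1)^29 = -1.
(23|35)_J = -1 (Zolotarev's lemma cross-check).

-1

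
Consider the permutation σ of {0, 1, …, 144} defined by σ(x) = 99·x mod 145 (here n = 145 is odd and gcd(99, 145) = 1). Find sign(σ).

Trace 1: π^k(1) = [1, 99, 86, 104] for k=0..3.
Decompose π into cycles: lengths [4, 4, 4, 4, 4, 4, 4, 4, 4, 4, 4, 4, 4, 4, 4, 4, 4, 4, 4, 4, 4, 4, 4, 4, 4, 4, 4, 4, 4, 4, 4, 4, 4, 4, 4, 2, 2, 1] (38 cycles, including the fixed point 0).
sign(π) = (−1)^{n − #cycles} = (−1)^{145−38} = (−1)^107 = -1.

-1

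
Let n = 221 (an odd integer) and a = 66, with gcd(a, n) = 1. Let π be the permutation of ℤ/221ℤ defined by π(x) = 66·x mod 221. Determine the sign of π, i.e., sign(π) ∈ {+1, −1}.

Orbit of 183 under x↦66x: [183, 144, 1, 66, 157, 196, 118]… (length divides ord_221(66)).
Cycle type of π: 8×26 + 1×13; total 39 cycles.
Σ(ℓ_i−1) = 221−39 = 182; sign = (−1)^182 = +1.
(66|221)_J = +1 (Zolotarev's lemma cross-check).

+1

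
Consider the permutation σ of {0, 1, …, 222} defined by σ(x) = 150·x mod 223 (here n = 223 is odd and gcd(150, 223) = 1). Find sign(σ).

-1

Start at x=202: 202 → 195 → 37 → 198 → 41 → 129 → 172 → … (one orbit).
π_150 has 2 disjoint cycles with lengths [222, 1] on {0,…,222}.
sign(π) = (−1)^{n − #cycles} = (−1)^{223−2} = (−1)^221 = -1.
(150|223)_J = -1 (Zolotarev's lemma cross-check).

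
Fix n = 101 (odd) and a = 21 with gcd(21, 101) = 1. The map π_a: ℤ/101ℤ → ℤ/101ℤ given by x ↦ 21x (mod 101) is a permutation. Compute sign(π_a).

+1

Start at x=76: 76 → 81 → 85 → 68 → 14 → 92 → 13 → … (one orbit).
The orbit structure of x ↦ 21x mod 101: 3 orbits of sizes [50, 50, 1].
n − c = 101 − 3 = 98; sign = (−1)^98 = +1.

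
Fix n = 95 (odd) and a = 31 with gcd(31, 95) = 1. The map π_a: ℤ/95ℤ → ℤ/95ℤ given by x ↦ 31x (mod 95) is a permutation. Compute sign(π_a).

-1

Start at x=46: 46 → 1 → 31 → 11 → 56 → 26 → 46 (one orbit).
π_31 has 20 disjoint cycles with lengths [6, 6, 6, 6, 6, 6, 6, 6, 6, 6, 6, 6, 6, 6, 6, 1, 1, 1, 1, 1] on {0,…,94}.
Σ(ℓ_i−1) = 95−20 = 75; sign = (−1)^75 = -1.
Check: (31/95) = -1 by Zolotarev.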